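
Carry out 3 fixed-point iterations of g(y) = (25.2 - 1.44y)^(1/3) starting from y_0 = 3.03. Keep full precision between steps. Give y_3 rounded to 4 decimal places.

y_1 = g(3.030000) = 2.751759
y_2 = g(2.751759) = 2.769285
y_3 = g(2.769285) = 2.768187

2.7682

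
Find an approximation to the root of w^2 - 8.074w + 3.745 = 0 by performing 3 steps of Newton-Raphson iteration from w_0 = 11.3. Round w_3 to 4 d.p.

f'(w) = 2w - 8.074
w_0 = 11.300000: f = 40.198800, f' = 14.526000 → w_1 = 11.300000 - (40.198800)/(14.526000) = 8.532631
w_1 = 8.532631: f = 7.658330, f' = 8.991262 → w_2 = 8.532631 - (7.658330)/(8.991262) = 7.680879
w_2 = 7.680879: f = 0.725482, f' = 7.287757 → w_3 = 7.680879 - (0.725482)/(7.287757) = 7.581331

7.5813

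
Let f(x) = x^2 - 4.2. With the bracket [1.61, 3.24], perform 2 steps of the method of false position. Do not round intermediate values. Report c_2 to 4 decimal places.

f(1.610000) = -1.607900, f(3.240000) = 6.297600
step 1: c = 1.941526, f(c) = -0.430478 < 0 → new bracket [1.941526, 3.240000]
step 2: c = 2.024605, f(c) = -0.100974 < 0 → new bracket [2.024605, 3.240000]

2.0246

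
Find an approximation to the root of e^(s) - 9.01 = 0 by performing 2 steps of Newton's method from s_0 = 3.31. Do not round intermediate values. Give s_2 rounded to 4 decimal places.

2.2826

f'(s) = e^(s)
s_0 = 3.310000: f = 18.375125, f' = 27.385125 → s_1 = 3.310000 - (18.375125)/(27.385125) = 2.639011
s_1 = 2.639011: f = 4.989348, f' = 13.999348 → s_2 = 2.639011 - (4.989348)/(13.999348) = 2.282612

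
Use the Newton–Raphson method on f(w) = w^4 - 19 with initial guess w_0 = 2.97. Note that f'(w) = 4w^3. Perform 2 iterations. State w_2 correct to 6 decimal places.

2.146457

Newton update: w ← w − f(w)/f'(w).
w_0 = 2.970000: f = 58.808277, f' = 104.792292 → w_1 = 2.970000 - (58.808277)/(104.792292) = 2.408811
w_1 = 2.408811: f = 14.667505, f' = 55.907258 → w_2 = 2.408811 - (14.667505)/(55.907258) = 2.146457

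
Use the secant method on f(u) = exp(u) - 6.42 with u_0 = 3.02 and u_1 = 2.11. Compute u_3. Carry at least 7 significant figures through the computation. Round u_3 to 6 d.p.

f(u_0) = 14.071292, f(u_1) = 1.828241
u_2 = 2.110000 - (1.828241)·(2.110000 - 3.020000)/(1.828241 - (14.071292)) = 1.974111; f(u_2) = 0.780214
u_3 = 1.974111 - (0.780214)·(1.974111 - 2.110000)/(0.780214 - (1.828241)) = 1.872947; f(u_3) = 0.087444

1.872947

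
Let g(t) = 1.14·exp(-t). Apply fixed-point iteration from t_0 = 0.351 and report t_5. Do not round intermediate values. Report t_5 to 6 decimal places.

0.641303

t_1 = g(0.351000) = 0.802541
t_2 = g(0.802541) = 0.510935
t_3 = g(0.510935) = 0.683925
t_4 = g(0.683925) = 0.575281
t_5 = g(0.575281) = 0.641303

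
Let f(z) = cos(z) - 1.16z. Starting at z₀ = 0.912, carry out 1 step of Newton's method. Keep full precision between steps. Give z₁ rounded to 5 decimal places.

f'(z) = -sin(z) - 1.16
z_0 = 0.912000: f = -0.445754, f' = -1.950730 → z_1 = 0.912000 - (-0.445754)/(-1.950730) = 0.683493

0.68349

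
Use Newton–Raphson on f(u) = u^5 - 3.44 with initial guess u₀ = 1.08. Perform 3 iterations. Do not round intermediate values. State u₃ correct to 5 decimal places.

1.28048

f'(u) = 5u⁴
u_0 = 1.080000: f = -1.970672, f' = 6.802445 → u_1 = 1.080000 - (-1.970672)/(6.802445) = 1.369701
u_1 = 1.369701: f = 1.380900, f' = 17.598373 → u_2 = 1.369701 - (1.380900)/(17.598373) = 1.291233
u_2 = 1.291233: f = 0.149411, f' = 13.899160 → u_3 = 1.291233 - (0.149411)/(13.899160) = 1.280483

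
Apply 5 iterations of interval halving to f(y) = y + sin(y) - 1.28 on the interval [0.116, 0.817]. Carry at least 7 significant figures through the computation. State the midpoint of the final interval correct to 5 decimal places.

0.67461

f(0.116000) = -1.048260, f(0.817000) = 0.266096 (opposite signs)
step 1: m = 0.466500, f(m) = -0.363737 < 0 → root in [0.466500, 0.817000]
step 2: m = 0.641750, f(m) = -0.039652 < 0 → root in [0.641750, 0.817000]
step 3: m = 0.729375, f(m) = 0.115779 > 0 → root in [0.641750, 0.729375]
step 4: m = 0.685562, f(m) = 0.038671 > 0 → root in [0.641750, 0.685562]
step 5: m = 0.663656, f(m) = -0.000343 < 0 → root in [0.663656, 0.685562]
Midpoint of [0.663656, 0.685562] = 0.674609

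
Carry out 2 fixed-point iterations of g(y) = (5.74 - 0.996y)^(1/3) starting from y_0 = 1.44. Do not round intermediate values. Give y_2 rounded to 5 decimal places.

1.60307

y_1 = g(1.440000) = 1.626859
y_2 = g(1.626859) = 1.603073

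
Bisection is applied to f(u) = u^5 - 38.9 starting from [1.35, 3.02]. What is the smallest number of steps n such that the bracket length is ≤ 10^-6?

21

Initial width b − a = 3.02 − 1.35 = 1.670000.
After n steps the width is (b−a)/2^n; need (b−a)/2^n ≤ 10^-6.
So n ≥ log₂(1.670000/10^-6) = log₂(1670000.0000) ≈ 20.6714.
Hence n = 21.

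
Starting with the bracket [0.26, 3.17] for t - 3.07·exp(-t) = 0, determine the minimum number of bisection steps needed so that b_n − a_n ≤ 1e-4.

Initial width b − a = 3.17 − 0.26 = 2.910000.
After n steps the width is (b−a)/2^n; need (b−a)/2^n ≤ 1e-4.
So n ≥ log₂(2.910000/1e-4) = log₂(29100.0000) ≈ 14.8287.
Hence n = 15.

15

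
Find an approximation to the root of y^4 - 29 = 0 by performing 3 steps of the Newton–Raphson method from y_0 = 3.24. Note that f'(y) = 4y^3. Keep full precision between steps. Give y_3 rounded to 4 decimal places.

Newton update: y ← y − f(y)/f'(y).
y_0 = 3.240000: f = 81.199606, f' = 136.048896 → y_1 = 3.240000 - (81.199606)/(136.048896) = 2.643159
y_1 = 2.643159: f = 19.808216, f' = 73.863467 → y_2 = 2.643159 - (19.808216)/(73.863467) = 2.374985
y_2 = 2.374985: f = 2.815861, f' = 53.584941 → y_3 = 2.374985 - (2.815861)/(53.584941) = 2.322436

2.3224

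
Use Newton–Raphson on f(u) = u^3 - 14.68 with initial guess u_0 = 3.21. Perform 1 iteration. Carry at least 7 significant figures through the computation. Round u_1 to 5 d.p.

f'(u) = 3u^2
u_0 = 3.210000: f = 18.396161, f' = 30.912300 → u_1 = 3.210000 - (18.396161)/(30.912300) = 2.614892

2.61489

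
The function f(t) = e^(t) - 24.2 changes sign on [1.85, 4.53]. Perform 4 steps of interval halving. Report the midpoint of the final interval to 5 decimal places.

3.10625

f(1.850000) = -17.840180, f(4.530000) = 68.558561 (opposite signs)
step 1: m = 3.190000, f(m) = 0.088427 > 0 → root in [1.850000, 3.190000]
step 2: m = 2.520000, f(m) = -11.771403 < 0 → root in [2.520000, 3.190000]
step 3: m = 2.855000, f(m) = -6.825563 < 0 → root in [2.855000, 3.190000]
step 4: m = 3.022500, f(m) = -3.657416 < 0 → root in [3.022500, 3.190000]
Midpoint of [3.022500, 3.190000] = 3.106250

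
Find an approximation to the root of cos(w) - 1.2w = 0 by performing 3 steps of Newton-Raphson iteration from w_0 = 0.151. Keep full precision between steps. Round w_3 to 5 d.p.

0.65889

f'(w) = -sin(w) - 1.2
w_0 = 0.151000: f = 0.807421, f' = -1.350427 → w_1 = 0.151000 - (0.807421)/(-1.350427) = 0.748901
w_1 = 0.748901: f = -0.166243, f' = -1.880834 → w_2 = 0.748901 - (-0.166243)/(-1.880834) = 0.660513
w_2 = 0.660513: f = -0.002938, f' = -1.813522 → w_3 = 0.660513 - (-0.002938)/(-1.813522) = 0.658893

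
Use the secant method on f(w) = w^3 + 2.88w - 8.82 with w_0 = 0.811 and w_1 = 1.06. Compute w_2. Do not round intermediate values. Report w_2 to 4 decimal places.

f(w_0) = -5.950908, f(w_1) = -4.576184
w_2 = 1.060000 - (-4.576184)·(1.060000 - 0.811000)/(-4.576184 - (-5.950908)) = 1.888872; f(w_2) = 3.359133

1.8889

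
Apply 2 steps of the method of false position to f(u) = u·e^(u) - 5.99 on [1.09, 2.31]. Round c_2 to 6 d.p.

f(1.090000) = -2.748041, f(2.310000) = 17.281921
step 1: c = 1.257380, f(c) = -1.568806 < 0 → new bracket [1.257380, 2.310000]
step 2: c = 1.344982, f(c) = -0.827805 < 0 → new bracket [1.344982, 2.310000]

1.344982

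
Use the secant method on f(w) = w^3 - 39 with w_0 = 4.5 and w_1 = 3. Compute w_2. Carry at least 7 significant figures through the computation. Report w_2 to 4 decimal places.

f(w_0) = 52.125000, f(w_1) = -12.000000
w_2 = 3.000000 - (-12.000000)·(3.000000 - 4.500000)/(-12.000000 - (52.125000)) = 3.280702; f(w_2) = -3.689794

3.2807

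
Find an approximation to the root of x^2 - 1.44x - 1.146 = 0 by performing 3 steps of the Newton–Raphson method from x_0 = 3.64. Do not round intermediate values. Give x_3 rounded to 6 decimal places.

Newton update: x ← x − f(x)/f'(x).
f'(x) = 2x - 1.44
x_0 = 3.640000: f = 6.862000, f' = 5.840000 → x_1 = 3.640000 - (6.862000)/(5.840000) = 2.465000
x_1 = 2.465000: f = 1.380625, f' = 3.490000 → x_2 = 2.465000 - (1.380625)/(3.490000) = 2.069405
x_2 = 2.069405: f = 0.156495, f' = 2.698811 → x_3 = 2.069405 - (0.156495)/(2.698811) = 2.011419

2.011419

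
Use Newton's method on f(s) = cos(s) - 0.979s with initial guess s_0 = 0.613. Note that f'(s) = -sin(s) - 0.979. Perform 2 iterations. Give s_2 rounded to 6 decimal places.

Newton update: s ← s − f(s)/f'(s).
s_0 = 0.613000: f = 0.217799, f' = -1.554324 → s_1 = 0.613000 - (0.217799)/(-1.554324) = 0.753124
s_1 = 0.753124: f = -0.007753, f' = -1.662922 → s_2 = 0.753124 - (-0.007753)/(-1.662922) = 0.748462

0.748462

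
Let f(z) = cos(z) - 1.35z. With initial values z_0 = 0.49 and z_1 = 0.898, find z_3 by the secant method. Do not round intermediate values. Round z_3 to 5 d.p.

0.60763

f(z_0) = 0.220833, f(z_1) = -0.589125
z_2 = 0.898000 - (-0.589125)·(0.898000 - 0.490000)/(-0.589125 - (0.220833)) = 0.601240; f(z_2) = 0.012961
z_3 = 0.601240 - (0.012961)·(0.601240 - 0.898000)/(0.012961 - (-0.589125)) = 0.607628; f(z_3) = 0.000706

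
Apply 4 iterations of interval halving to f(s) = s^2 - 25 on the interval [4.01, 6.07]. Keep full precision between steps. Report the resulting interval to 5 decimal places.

f(4.010000) = -8.919900, f(6.070000) = 11.844900 (opposite signs)
step 1: m = 5.040000, f(m) = 0.401600 > 0 → root in [4.010000, 5.040000]
step 2: m = 4.525000, f(m) = -4.524375 < 0 → root in [4.525000, 5.040000]
step 3: m = 4.782500, f(m) = -2.127694 < 0 → root in [4.782500, 5.040000]
step 4: m = 4.911250, f(m) = -0.879623 < 0 → root in [4.911250, 5.040000]

[4.91125, 5.04000]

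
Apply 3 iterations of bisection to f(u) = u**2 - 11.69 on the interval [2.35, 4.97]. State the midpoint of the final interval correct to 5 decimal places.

3.49625

f(2.350000) = -6.167500, f(4.970000) = 13.010900 (opposite signs)
step 1: m = 3.660000, f(m) = 1.705600 > 0 → root in [2.350000, 3.660000]
step 2: m = 3.005000, f(m) = -2.659975 < 0 → root in [3.005000, 3.660000]
step 3: m = 3.332500, f(m) = -0.584444 < 0 → root in [3.332500, 3.660000]
Midpoint of [3.332500, 3.660000] = 3.496250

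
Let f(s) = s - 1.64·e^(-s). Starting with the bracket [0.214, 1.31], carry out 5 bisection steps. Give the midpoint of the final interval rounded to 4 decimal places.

0.7791

f(0.214000) = -1.110051, f(1.310000) = 0.867495 (opposite signs)
step 1: m = 0.762000, f(m) = -0.003441 < 0 → root in [0.762000, 1.310000]
step 2: m = 1.036000, f(m) = 0.454011 > 0 → root in [0.762000, 1.036000]
step 3: m = 0.899000, f(m) = 0.231559 > 0 → root in [0.762000, 0.899000]
step 4: m = 0.830500, f(m) = 0.115737 > 0 → root in [0.762000, 0.830500]
step 5: m = 0.796250, f(m) = 0.056582 > 0 → root in [0.762000, 0.796250]
Midpoint of [0.762000, 0.796250] = 0.779125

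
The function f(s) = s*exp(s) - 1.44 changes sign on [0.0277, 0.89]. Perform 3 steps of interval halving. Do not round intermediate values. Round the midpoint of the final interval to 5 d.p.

0.72832

f(0.027700) = -1.411522, f(0.890000) = 0.727265 (opposite signs)
step 1: m = 0.458850, f(m) = -0.713983 < 0 → root in [0.458850, 0.890000]
step 2: m = 0.674425, f(m) = -0.116168 < 0 → root in [0.674425, 0.890000]
step 3: m = 0.782212, f(m) = 0.270154 > 0 → root in [0.674425, 0.782212]
Midpoint of [0.674425, 0.782212] = 0.728319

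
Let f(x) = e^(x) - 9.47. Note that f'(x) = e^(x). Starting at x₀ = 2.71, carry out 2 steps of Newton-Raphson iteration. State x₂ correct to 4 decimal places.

Newton update: x ← x − f(x)/f'(x).
x_0 = 2.710000: f = 5.559276, f' = 15.029276 → x_1 = 2.710000 - (5.559276)/(15.029276) = 2.340104
x_1 = 2.340104: f = 0.912312, f' = 10.382312 → x_2 = 2.340104 - (0.912312)/(10.382312) = 2.252232

2.2522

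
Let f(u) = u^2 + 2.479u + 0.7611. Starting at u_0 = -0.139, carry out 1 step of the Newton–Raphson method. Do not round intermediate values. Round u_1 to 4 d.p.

-0.3370

f'(u) = 2u + 2.479
u_0 = -0.139000: f = 0.435840, f' = 2.201000 → u_1 = -0.139000 - (0.435840)/(2.201000) = -0.337019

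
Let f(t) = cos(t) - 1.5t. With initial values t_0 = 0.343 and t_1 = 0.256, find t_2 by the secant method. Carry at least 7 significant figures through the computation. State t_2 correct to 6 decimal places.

f(t_0) = 0.427250, f(t_1) = 0.583411
t_2 = 0.256000 - (0.583411)·(0.256000 - 0.343000)/(0.583411 - (0.427250)) = 0.581029; f(t_2) = -0.035645

0.581029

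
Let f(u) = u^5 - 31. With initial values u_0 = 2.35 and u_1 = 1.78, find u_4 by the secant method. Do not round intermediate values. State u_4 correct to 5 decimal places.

1.98618

Secant update: u_(k+1) = u_k − f(u_k)·(u_k − u_(k-1))/(f(u_k) − f(u_(k-1))).
f(u_0) = 40.670315, f(u_1) = -13.131010
u_2 = 1.780000 - (-13.131010)·(1.780000 - 2.350000)/(-13.131010 - (40.670315)) = 1.919117; f(u_2) = -4.968021
u_3 = 1.919117 - (-4.968021)·(1.919117 - 1.780000)/(-4.968021 - (-13.131010)) = 2.003784; f(u_3) = 1.303863
u_4 = 2.003784 - (1.303863)·(2.003784 - 1.919117)/(1.303863 - (-4.968021)) = 1.986183; f(u_4) = -0.090231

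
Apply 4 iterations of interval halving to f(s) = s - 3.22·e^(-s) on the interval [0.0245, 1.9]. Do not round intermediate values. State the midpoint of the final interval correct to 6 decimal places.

f(0.024500) = -3.117569, f(1.900000) = 1.418389 (opposite signs)
step 1: m = 0.962250, f(m) = -0.267894 < 0 → root in [0.962250, 1.900000]
step 2: m = 1.431125, f(m) = 0.661417 > 0 → root in [0.962250, 1.431125]
step 3: m = 1.196687, f(m) = 0.223624 > 0 → root in [0.962250, 1.196687]
step 4: m = 1.079469, f(m) = -0.014610 < 0 → root in [1.079469, 1.196687]
Midpoint of [1.079469, 1.196687] = 1.138078

1.138078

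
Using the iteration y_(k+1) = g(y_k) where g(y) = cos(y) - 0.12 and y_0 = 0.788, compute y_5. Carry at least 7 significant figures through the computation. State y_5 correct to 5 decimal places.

0.65476

y_1 = g(0.788000) = 0.585265
y_2 = g(0.585265) = 0.713566
y_3 = g(0.713566) = 0.636033
y_4 = g(0.636033) = 0.684459
y_5 = g(0.684459) = 0.654761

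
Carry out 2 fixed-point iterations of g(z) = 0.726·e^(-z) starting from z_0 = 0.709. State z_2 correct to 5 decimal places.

0.50789

z_1 = g(0.709000) = 0.357291
z_2 = g(0.357291) = 0.507887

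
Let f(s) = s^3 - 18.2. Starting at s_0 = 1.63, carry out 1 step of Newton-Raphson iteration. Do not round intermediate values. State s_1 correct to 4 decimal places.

f'(s) = 3s^2
s_0 = 1.630000: f = -13.869253, f' = 7.970700 → s_1 = 1.630000 - (-13.869253)/(7.970700) = 3.370029

3.3700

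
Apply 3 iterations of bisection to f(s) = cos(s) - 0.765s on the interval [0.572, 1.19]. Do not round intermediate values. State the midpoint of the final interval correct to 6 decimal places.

f(0.572000) = 0.403240, f(1.190000) = -0.538690 (opposite signs)
step 1: m = 0.881000, f(m) = -0.037585 < 0 → root in [0.572000, 0.881000]
step 2: m = 0.726500, f(m) = 0.191731 > 0 → root in [0.726500, 0.881000]
step 3: m = 0.803750, f(m) = 0.079143 > 0 → root in [0.803750, 0.881000]
Midpoint of [0.803750, 0.881000] = 0.842375

0.842375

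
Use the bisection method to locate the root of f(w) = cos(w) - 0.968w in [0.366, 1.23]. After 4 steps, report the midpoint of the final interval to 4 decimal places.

f(0.366000) = 0.579478, f(1.230000) = -0.856402 (opposite signs)
step 1: m = 0.798000, f(m) = -0.074324 < 0 → root in [0.366000, 0.798000]
step 2: m = 0.582000, f(m) = 0.271989 > 0 → root in [0.582000, 0.798000]
step 3: m = 0.690000, f(m) = 0.103326 > 0 → root in [0.690000, 0.798000]
step 4: m = 0.744000, f(m) = 0.015574 > 0 → root in [0.744000, 0.798000]
Midpoint of [0.744000, 0.798000] = 0.771000

0.7710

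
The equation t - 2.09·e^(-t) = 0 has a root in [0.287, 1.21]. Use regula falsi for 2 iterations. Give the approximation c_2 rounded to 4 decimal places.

0.8797

False-position update: c = (a·f(b) − b·f(a))/(f(b) − f(a)); replace the endpoint whose sign matches f(c).
f(0.287000) = -1.281570, f(1.210000) = 0.586768
step 1: c = 0.920124, f(c) = 0.087322 > 0 → new bracket [0.287000, 0.920124]
step 2: c = 0.879737, f(c) = 0.012612 > 0 → new bracket [0.287000, 0.879737]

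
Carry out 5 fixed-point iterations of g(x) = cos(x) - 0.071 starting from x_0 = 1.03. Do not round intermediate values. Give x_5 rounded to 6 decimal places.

x_1 = g(1.030000) = 0.443819
x_2 = g(0.443819) = 0.832118
x_3 = g(0.832118) = 0.602311
x_4 = g(0.602311) = 0.753029
x_5 = g(0.753029) = 0.658621

0.658621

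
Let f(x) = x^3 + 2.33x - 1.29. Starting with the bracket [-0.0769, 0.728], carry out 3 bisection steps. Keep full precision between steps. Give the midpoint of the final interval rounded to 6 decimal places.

f(-0.076900) = -1.469632, f(0.728000) = 0.792068 (opposite signs)
step 1: m = 0.325550, f(m) = -0.496966 < 0 → root in [0.325550, 0.728000]
step 2: m = 0.526775, f(m) = 0.083562 > 0 → root in [0.325550, 0.526775]
step 3: m = 0.426162, f(m) = -0.219644 < 0 → root in [0.426162, 0.526775]
Midpoint of [0.426162, 0.526775] = 0.476469

0.476469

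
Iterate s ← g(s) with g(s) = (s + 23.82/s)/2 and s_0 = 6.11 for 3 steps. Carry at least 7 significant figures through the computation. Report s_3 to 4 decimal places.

4.8806

s_1 = g(6.110000) = 5.004264
s_2 = g(5.004264) = 4.882102
s_3 = g(4.882102) = 4.880574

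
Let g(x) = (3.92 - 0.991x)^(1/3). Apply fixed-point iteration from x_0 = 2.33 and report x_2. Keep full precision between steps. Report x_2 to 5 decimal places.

x_1 = g(2.330000) = 1.172274
x_2 = g(1.172274) = 1.402424

1.40242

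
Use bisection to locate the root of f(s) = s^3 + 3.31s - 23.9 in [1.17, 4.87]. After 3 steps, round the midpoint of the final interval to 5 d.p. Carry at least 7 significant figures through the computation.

f(1.170000) = -18.425687, f(4.870000) = 107.721003 (opposite signs)
step 1: m = 3.020000, f(m) = 13.639808 > 0 → root in [1.170000, 3.020000]
step 2: m = 2.095000, f(m) = -7.770543 < 0 → root in [2.095000, 3.020000]
step 3: m = 2.557500, f(m) = 1.293437 > 0 → root in [2.095000, 2.557500]
Midpoint of [2.095000, 2.557500] = 2.326250

2.32625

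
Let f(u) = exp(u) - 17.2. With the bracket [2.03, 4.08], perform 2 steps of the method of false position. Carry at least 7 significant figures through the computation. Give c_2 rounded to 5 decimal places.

2.62172

f(2.030000) = -9.585914, f(4.080000) = 41.945470
step 1: c = 2.411343, f(c) = -6.051078 < 0 → new bracket [2.411343, 4.080000]
step 2: c = 2.621716, f(c) = -3.440689 < 0 → new bracket [2.621716, 4.080000]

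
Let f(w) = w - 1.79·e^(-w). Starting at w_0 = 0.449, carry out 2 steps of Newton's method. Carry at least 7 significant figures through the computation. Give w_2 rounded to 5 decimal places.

0.80219

Newton update: w ← w − f(w)/f'(w).
f'(w) = 1 + 1.79·e^(-w)
w_0 = 0.449000: f = -0.693496, f' = 2.142496 → w_1 = 0.449000 - (-0.693496)/(2.142496) = 0.772686
w_1 = 0.772686: f = -0.053884, f' = 1.826570 → w_2 = 0.772686 - (-0.053884)/(1.826570) = 0.802186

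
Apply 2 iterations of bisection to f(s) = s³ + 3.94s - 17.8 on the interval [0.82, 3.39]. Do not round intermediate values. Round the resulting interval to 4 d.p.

[2.1050, 2.7475]

f(0.820000) = -14.017832, f(3.390000) = 34.514819 (opposite signs)
step 1: m = 2.105000, f(m) = -0.178992 < 0 → root in [2.105000, 3.390000]
step 2: m = 2.747500, f(m) = 13.765358 > 0 → root in [2.105000, 2.747500]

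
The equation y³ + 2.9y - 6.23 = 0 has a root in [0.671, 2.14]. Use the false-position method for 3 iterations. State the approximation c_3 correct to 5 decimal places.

False-position update: c = (a·f(b) − b·f(a))/(f(b) − f(a)); replace the endpoint whose sign matches f(c).
f(0.671000) = -3.981988, f(2.140000) = 9.776344
step 1: c = 1.096164, f(c) = -1.734004 < 0 → new bracket [1.096164, 2.140000]
step 2: c = 1.253415, f(c) = -0.625922 < 0 → new bracket [1.253415, 2.140000]
step 3: c = 1.306762, f(c) = -0.208928 < 0 → new bracket [1.306762, 2.140000]

1.30676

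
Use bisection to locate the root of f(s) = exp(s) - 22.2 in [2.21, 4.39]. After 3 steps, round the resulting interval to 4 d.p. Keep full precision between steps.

f(2.210000) = -13.084284, f(4.390000) = 58.440419 (opposite signs)
step 1: m = 3.300000, f(m) = 4.912639 > 0 → root in [2.210000, 3.300000]
step 2: m = 2.755000, f(m) = -6.478959 < 0 → root in [2.755000, 3.300000]
step 3: m = 3.027500, f(m) = -1.554446 < 0 → root in [3.027500, 3.300000]

[3.0275, 3.3000]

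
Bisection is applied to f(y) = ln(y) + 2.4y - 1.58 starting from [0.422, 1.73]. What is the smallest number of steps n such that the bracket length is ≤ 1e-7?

24

Initial width b − a = 1.73 − 0.422 = 1.308000.
After n steps the width is (b−a)/2^n; need (b−a)/2^n ≤ 1e-7.
So n ≥ log₂(1.308000/1e-7) = log₂(13080000.0000) ≈ 23.6409.
Hence n = 24.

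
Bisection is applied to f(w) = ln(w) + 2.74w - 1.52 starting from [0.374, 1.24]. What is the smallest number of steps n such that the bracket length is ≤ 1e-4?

14

Initial width b − a = 1.24 − 0.374 = 0.866000.
After n steps the width is (b−a)/2^n; need (b−a)/2^n ≤ 1e-4.
So n ≥ log₂(0.866000/1e-4) = log₂(8660.0000) ≈ 13.0802.
Hence n = 14.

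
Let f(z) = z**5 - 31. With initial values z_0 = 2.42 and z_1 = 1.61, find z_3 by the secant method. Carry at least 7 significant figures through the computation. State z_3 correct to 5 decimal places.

2.06382

f(z_0) = 51.999759, f(z_1) = -20.182438
z_2 = 1.610000 - (-20.182438)·(1.610000 - 2.420000)/(-20.182438 - (51.999759)) = 1.836479; f(z_2) = -10.110396
z_3 = 1.836479 - (-10.110396)·(1.836479 - 1.610000)/(-10.110396 - (-20.182438)) = 2.063821; f(z_3) = 6.442099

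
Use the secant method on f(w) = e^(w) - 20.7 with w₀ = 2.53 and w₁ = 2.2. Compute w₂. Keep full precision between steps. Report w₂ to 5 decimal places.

3.29190

f(w_0) = -8.146494, f(w_1) = -11.674987
w_2 = 2.200000 - (-11.674987)·(2.200000 - 2.530000)/(-11.674987 - (-8.146494)) = 3.291896; f(w_2) = 6.193795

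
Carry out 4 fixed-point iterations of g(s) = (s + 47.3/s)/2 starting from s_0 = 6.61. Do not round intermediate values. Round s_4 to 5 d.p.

6.87750

s_1 = g(6.610000) = 6.882912
s_2 = g(6.882912) = 6.877502
s_3 = g(6.877502) = 6.877500
s_4 = g(6.877500) = 6.877500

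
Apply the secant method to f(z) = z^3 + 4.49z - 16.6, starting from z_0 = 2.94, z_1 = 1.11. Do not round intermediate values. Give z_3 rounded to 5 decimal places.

Secant update: z_(k+1) = z_k − f(z_k)·(z_k − z_(k-1))/(f(z_k) − f(z_(k-1))).
f(z_0) = 22.012784, f(z_1) = -10.248469
z_2 = 1.110000 - (-10.248469)·(1.110000 - 2.940000)/(-10.248469 - (22.012784)) = 1.691338; f(z_2) = -4.167607
z_3 = 1.691338 - (-4.167607)·(1.691338 - 1.110000)/(-4.167607 - (-10.248469)) = 2.089767; f(z_3) = 1.909327

2.08977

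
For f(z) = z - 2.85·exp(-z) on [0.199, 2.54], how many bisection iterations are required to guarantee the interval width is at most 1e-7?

25

Initial width b − a = 2.54 − 0.199 = 2.341000.
After n steps the width is (b−a)/2^n; need (b−a)/2^n ≤ 1e-7.
So n ≥ log₂(2.341000/1e-7) = log₂(23410000.0000) ≈ 24.4806.
Hence n = 25.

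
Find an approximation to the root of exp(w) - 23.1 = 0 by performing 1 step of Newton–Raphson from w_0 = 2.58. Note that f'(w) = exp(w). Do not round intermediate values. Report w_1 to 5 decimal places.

w_0 = 2.580000: f = -9.902862, f' = 13.197138 → w_1 = 2.580000 - (-9.902862)/(13.197138) = 3.330379

3.33038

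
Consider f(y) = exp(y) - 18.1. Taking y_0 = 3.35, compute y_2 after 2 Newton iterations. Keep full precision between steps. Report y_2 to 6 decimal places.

f'(y) = exp(y)
y_0 = 3.350000: f = 10.402734, f' = 28.502734 → y_1 = 3.350000 - (10.402734)/(28.502734) = 2.985027
y_1 = 2.985027: f = 1.687033, f' = 19.787033 → y_2 = 2.985027 - (1.687033)/(19.787033) = 2.899767

2.899767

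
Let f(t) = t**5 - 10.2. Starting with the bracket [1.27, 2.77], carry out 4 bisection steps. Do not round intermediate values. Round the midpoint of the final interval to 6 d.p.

f(1.270000) = -6.896163, f(2.770000) = 152.879303 (opposite signs)
step 1: m = 2.020000, f(m) = 23.432322 > 0 → root in [1.270000, 2.020000]
step 2: m = 1.645000, f(m) = 1.845630 > 0 → root in [1.270000, 1.645000]
step 3: m = 1.457500, f(m) = -3.622773 < 0 → root in [1.457500, 1.645000]
step 4: m = 1.551250, f(m) = -1.217257 < 0 → root in [1.551250, 1.645000]
Midpoint of [1.551250, 1.645000] = 1.598125

1.598125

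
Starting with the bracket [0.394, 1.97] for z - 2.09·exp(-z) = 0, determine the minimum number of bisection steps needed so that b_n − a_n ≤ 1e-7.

Initial width b − a = 1.97 − 0.394 = 1.576000.
After n steps the width is (b−a)/2^n; need (b−a)/2^n ≤ 1e-7.
So n ≥ log₂(1.576000/1e-7) = log₂(15760000.0000) ≈ 23.9098.
Hence n = 24.

24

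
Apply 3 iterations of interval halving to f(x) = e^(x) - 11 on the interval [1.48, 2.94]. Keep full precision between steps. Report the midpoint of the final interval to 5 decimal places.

2.48375

f(1.480000) = -6.607054, f(2.940000) = 7.915846 (opposite signs)
step 1: m = 2.210000, f(m) = -1.884284 < 0 → root in [2.210000, 2.940000]
step 2: m = 2.575000, f(m) = 2.131317 > 0 → root in [2.210000, 2.575000]
step 3: m = 2.392500, f(m) = -0.059188 < 0 → root in [2.392500, 2.575000]
Midpoint of [2.392500, 2.575000] = 2.483750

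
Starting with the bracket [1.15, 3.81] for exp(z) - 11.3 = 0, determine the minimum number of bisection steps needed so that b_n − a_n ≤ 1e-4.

Initial width b − a = 3.81 − 1.15 = 2.660000.
After n steps the width is (b−a)/2^n; need (b−a)/2^n ≤ 1e-4.
So n ≥ log₂(2.660000/1e-4) = log₂(26600.0000) ≈ 14.6991.
Hence n = 15.

15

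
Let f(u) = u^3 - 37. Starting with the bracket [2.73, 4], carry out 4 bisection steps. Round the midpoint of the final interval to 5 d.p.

f(2.730000) = -16.653583, f(4.000000) = 27.000000 (opposite signs)
step 1: m = 3.365000, f(m) = 1.102652 > 0 → root in [2.730000, 3.365000]
step 2: m = 3.047500, f(m) = -8.697087 < 0 → root in [3.047500, 3.365000]
step 3: m = 3.206250, f(m) = -4.039625 < 0 → root in [3.206250, 3.365000]
step 4: m = 3.285625, f(m) = -1.530588 < 0 → root in [3.285625, 3.365000]
Midpoint of [3.285625, 3.365000] = 3.325313

3.32531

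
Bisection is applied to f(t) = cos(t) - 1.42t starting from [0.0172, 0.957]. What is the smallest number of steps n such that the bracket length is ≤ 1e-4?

Initial width b − a = 0.957 − 0.0172 = 0.939800.
After n steps the width is (b−a)/2^n; need (b−a)/2^n ≤ 1e-4.
So n ≥ log₂(0.939800/1e-4) = log₂(9398.0000) ≈ 13.1981.
Hence n = 14.

14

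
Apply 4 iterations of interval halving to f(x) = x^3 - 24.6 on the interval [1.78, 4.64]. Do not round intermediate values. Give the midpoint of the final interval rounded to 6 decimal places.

2.941875

f(1.780000) = -18.960248, f(4.640000) = 75.297344 (opposite signs)
step 1: m = 3.210000, f(m) = 8.476161 > 0 → root in [1.780000, 3.210000]
step 2: m = 2.495000, f(m) = -9.068563 < 0 → root in [2.495000, 3.210000]
step 3: m = 2.852500, f(m) = -1.389903 < 0 → root in [2.852500, 3.210000]
step 4: m = 3.031250, f(m) = 3.252570 > 0 → root in [2.852500, 3.031250]
Midpoint of [2.852500, 3.031250] = 2.941875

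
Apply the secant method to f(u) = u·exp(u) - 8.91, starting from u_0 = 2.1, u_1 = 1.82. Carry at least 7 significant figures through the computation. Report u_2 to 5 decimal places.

f(u_0) = 8.238957, f(u_1) = 2.322782
u_2 = 1.820000 - (2.322782)·(1.820000 - 2.100000)/(2.322782 - (8.238957)) = 1.710068; f(u_2) = 0.545538

1.71007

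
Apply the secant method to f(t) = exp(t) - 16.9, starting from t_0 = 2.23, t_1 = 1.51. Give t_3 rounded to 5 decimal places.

2.44348

f(t_0) = -7.600134, f(t_1) = -12.373269
t_2 = 1.510000 - (-12.373269)·(1.510000 - 2.230000)/(-12.373269 - (-7.600134)) = 3.376436; f(t_2) = 12.366294
t_3 = 3.376436 - (12.366294)·(3.376436 - 1.510000)/(12.366294 - (-12.373269)) = 2.443481; f(t_3) = -5.386948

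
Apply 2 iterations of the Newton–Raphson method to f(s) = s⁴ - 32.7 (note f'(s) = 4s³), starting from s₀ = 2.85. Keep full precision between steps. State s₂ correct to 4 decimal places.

Newton update: s ← s − f(s)/f'(s).
s_0 = 2.850000: f = 33.275006, f' = 92.596500 → s_1 = 2.850000 - (33.275006)/(92.596500) = 2.490645
s_1 = 2.490645: f = 5.781092, f' = 61.801004 → s_2 = 2.490645 - (5.781092)/(61.801004) = 2.397101

2.3971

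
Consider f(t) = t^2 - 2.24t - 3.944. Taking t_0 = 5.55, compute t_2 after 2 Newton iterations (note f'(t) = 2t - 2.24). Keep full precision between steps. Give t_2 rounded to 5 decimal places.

3.44858

Newton update: t ← t − f(t)/f'(t).
t_0 = 5.550000: f = 14.426500, f' = 8.860000 → t_1 = 5.550000 - (14.426500)/(8.860000) = 3.921727
t_1 = 3.921727: f = 2.651273, f' = 5.603454 → t_2 = 3.921727 - (2.651273)/(5.603454) = 3.448577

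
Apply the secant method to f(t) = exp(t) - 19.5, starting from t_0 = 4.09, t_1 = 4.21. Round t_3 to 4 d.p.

f(t_0) = 40.239892, f(t_1) = 47.856540
t_2 = 4.210000 - (47.856540)·(4.210000 - 4.090000)/(47.856540 - (40.239892)) = 3.456022; f(t_2) = 12.190661
t_3 = 3.456022 - (12.190661)·(3.456022 - 4.210000)/(12.190661 - (47.856540)) = 3.198311; f(t_3) = 4.991130

3.1983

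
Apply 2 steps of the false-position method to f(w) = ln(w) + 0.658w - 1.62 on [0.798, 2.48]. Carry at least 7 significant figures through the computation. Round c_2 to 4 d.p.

f(0.798000) = -1.320563, f(2.480000) = 0.920099
step 1: c = 1.789308, f(c) = 0.139194 > 0 → new bracket [0.798000, 1.789308]
step 2: c = 1.694783, f(c) = 0.022722 > 0 → new bracket [0.798000, 1.694783]

1.6948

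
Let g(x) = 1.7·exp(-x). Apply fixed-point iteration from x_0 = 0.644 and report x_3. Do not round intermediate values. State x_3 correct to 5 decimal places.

x_1 = g(0.644000) = 0.892819
x_2 = g(0.892819) = 0.696150
x_3 = g(0.696150) = 0.847452

0.84745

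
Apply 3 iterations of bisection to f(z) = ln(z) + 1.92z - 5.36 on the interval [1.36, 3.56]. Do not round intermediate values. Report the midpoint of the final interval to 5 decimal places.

f(1.360000) = -2.441315, f(3.560000) = 2.744961 (opposite signs)
step 1: m = 2.460000, f(m) = 0.263361 > 0 → root in [1.360000, 2.460000]
step 2: m = 1.910000, f(m) = -1.045697 < 0 → root in [1.910000, 2.460000]
step 3: m = 2.185000, f(m) = -0.383184 < 0 → root in [2.185000, 2.460000]
Midpoint of [2.185000, 2.460000] = 2.322500

2.32250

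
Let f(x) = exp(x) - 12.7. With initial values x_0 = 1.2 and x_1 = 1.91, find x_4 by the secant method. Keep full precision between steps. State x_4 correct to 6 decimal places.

2.490734

f(x_0) = -9.379883, f(x_1) = -5.946911
x_2 = 1.910000 - (-5.946911)·(1.910000 - 1.200000)/(-5.946911 - (-9.379883)) = 3.139928; f(x_2) = 10.402195
x_3 = 3.139928 - (10.402195)·(3.139928 - 1.910000)/(10.402195 - (-5.946911)) = 2.357380; f(x_3) = -2.136756
x_4 = 2.357380 - (-2.136756)·(2.357380 - 3.139928)/(-2.136756 - (10.402195)) = 2.490734; f(x_4) = -0.629869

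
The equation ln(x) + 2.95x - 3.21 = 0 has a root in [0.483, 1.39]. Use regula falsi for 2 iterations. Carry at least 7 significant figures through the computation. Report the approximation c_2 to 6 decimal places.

1.068977

False-position update: c = (a·f(b) − b·f(a))/(f(b) − f(a)); replace the endpoint whose sign matches f(c).
f(0.483000) = -2.512889, f(1.390000) = 1.219804
step 1: c = 1.093602, f(c) = 0.105603 > 0 → new bracket [0.483000, 1.093602]
step 2: c = 1.068977, f(c) = 0.010183 > 0 → new bracket [0.483000, 1.068977]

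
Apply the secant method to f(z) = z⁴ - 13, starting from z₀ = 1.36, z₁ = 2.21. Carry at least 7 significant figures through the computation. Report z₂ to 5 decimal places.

f(z_0) = -9.578980, f(z_1) = 10.854433
z_2 = 2.210000 - (10.854433)·(2.210000 - 1.360000)/(10.854433 - (-9.578980)) = 1.758472; f(z_2) = -3.438163

1.75847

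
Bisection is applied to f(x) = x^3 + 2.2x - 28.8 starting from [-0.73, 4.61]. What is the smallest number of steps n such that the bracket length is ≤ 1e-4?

16

Initial width b − a = 4.61 − -0.73 = 5.340000.
After n steps the width is (b−a)/2^n; need (b−a)/2^n ≤ 1e-4.
So n ≥ log₂(5.340000/1e-4) = log₂(53400.0000) ≈ 15.7046.
Hence n = 16.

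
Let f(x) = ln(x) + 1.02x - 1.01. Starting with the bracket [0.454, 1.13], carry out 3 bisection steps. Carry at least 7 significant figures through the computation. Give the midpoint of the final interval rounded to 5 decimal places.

1.00325

f(0.454000) = -1.336578, f(1.130000) = 0.264818 (opposite signs)
step 1: m = 0.792000, f(m) = -0.435354 < 0 → root in [0.792000, 1.130000]
step 2: m = 0.961000, f(m) = -0.069561 < 0 → root in [0.961000, 1.130000]
step 3: m = 1.045500, f(m) = 0.100905 > 0 → root in [0.961000, 1.045500]
Midpoint of [0.961000, 1.045500] = 1.003250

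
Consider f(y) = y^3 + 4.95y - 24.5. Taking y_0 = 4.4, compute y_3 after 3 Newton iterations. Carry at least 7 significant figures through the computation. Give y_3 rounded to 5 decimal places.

Newton update: y ← y − f(y)/f'(y).
f'(y) = 3y^2 + 4.95
y_0 = 4.400000: f = 82.464000, f' = 63.030000 → y_1 = 4.400000 - (82.464000)/(63.030000) = 3.091671
y_1 = 3.091671: f = 20.355279, f' = 33.625282 → y_2 = 3.091671 - (20.355279)/(33.625282) = 2.486314
y_2 = 2.486314: f = 3.177050, f' = 23.495276 → y_3 = 2.486314 - (3.177050)/(23.495276) = 2.351093

2.35109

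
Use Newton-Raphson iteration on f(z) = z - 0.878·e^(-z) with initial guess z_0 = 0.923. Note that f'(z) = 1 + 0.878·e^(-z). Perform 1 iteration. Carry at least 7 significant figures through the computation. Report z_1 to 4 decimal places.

0.4973

Newton update: z ← z − f(z)/f'(z).
z_0 = 0.923000: f = 0.574148, f' = 1.348852 → z_1 = 0.923000 - (0.574148)/(1.348852) = 0.497343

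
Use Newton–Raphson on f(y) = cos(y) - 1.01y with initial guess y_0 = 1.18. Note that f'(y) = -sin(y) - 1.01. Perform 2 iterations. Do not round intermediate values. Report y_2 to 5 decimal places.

y_0 = 1.180000: f = -0.810875, f' = -1.934606 → y_1 = 1.180000 - (-0.810875)/(-1.934606) = 0.760858
y_1 = 0.760858: f = -0.044221, f' = -1.699543 → y_2 = 0.760858 - (-0.044221)/(-1.699543) = 0.734838

0.73484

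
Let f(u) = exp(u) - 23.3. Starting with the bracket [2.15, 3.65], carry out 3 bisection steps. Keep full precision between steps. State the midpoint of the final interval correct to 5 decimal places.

f(2.150000) = -14.715142, f(3.650000) = 15.174666 (opposite signs)
step 1: m = 2.900000, f(m) = -5.125855 < 0 → root in [2.900000, 3.650000]
step 2: m = 3.275000, f(m) = 3.143225 > 0 → root in [2.900000, 3.275000]
step 3: m = 3.087500, f(m) = -1.377796 < 0 → root in [3.087500, 3.275000]
Midpoint of [3.087500, 3.275000] = 3.181250

3.18125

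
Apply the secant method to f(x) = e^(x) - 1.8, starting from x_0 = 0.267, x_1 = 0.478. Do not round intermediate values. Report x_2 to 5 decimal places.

0.60671

f(x_0) = -0.493960, f(x_1) = -0.187155
x_2 = 0.478000 - (-0.187155)·(0.478000 - 0.267000)/(-0.187155 - (-0.493960)) = 0.606712; f(x_2) = 0.034391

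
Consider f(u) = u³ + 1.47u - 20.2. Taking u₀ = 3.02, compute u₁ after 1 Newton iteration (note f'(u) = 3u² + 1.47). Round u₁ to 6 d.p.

2.611311

Newton update: u ← u − f(u)/f'(u).
u_0 = 3.020000: f = 11.783008, f' = 28.831200 → u_1 = 3.020000 - (11.783008)/(28.831200) = 2.611311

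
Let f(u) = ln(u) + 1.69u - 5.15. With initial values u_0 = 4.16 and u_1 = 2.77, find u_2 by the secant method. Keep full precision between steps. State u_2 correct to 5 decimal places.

f(u_0) = 3.305915, f(u_1) = 0.550147
u_2 = 2.770000 - (0.550147)·(2.770000 - 4.160000)/(0.550147 - (3.305915)) = 2.492508; f(u_2) = -0.024373

2.49251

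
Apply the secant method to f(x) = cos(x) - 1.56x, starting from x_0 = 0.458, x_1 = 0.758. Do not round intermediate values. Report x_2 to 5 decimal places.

Secant update: x_(k+1) = x_k − f(x_k)·(x_k − x_(k-1))/(f(x_k) − f(x_(k-1))).
f(x_0) = 0.182459, f(x_1) = -0.456268
x_2 = 0.758000 - (-0.456268)·(0.758000 - 0.458000)/(-0.456268 - (0.182459)) = 0.543698; f(x_2) = 0.007633

0.54370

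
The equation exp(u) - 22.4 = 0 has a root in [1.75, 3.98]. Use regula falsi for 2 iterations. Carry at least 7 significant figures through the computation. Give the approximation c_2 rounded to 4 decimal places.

False-position update: c = (a·f(b) − b·f(a))/(f(b) − f(a)); replace the endpoint whose sign matches f(c).
f(1.750000) = -16.645397, f(3.980000) = 31.117034
step 1: c = 2.527164, f(c) = -9.882047 < 0 → new bracket [2.527164, 3.980000]
step 2: c = 2.877342, f(c) = -4.633009 < 0 → new bracket [2.877342, 3.980000]

2.8773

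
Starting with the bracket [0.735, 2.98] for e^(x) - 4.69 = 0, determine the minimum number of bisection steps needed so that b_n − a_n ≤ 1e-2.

Initial width b − a = 2.98 − 0.735 = 2.245000.
After n steps the width is (b−a)/2^n; need (b−a)/2^n ≤ 1e-2.
So n ≥ log₂(2.245000/1e-2) = log₂(224.5000) ≈ 7.8106.
Hence n = 8.

8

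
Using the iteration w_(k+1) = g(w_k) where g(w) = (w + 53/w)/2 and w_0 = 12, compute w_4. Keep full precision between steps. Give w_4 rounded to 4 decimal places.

7.2801

w_1 = g(12.000000) = 8.208333
w_2 = g(8.208333) = 7.332593
w_3 = g(7.332593) = 7.280298
w_4 = g(7.280298) = 7.280110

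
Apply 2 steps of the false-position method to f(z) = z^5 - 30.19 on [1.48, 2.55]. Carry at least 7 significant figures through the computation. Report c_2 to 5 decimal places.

f(1.480000) = -23.089179, f(2.550000) = 77.630391
step 1: c = 1.725289, f(c) = -14.903449 < 0 → new bracket [1.725289, 2.550000]
step 2: c = 1.858117, f(c) = -8.040451 < 0 → new bracket [1.858117, 2.550000]

1.85812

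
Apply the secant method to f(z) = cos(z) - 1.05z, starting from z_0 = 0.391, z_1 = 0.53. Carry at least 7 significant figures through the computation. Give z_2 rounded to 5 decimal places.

0.73502

Secant update: z_(k+1) = z_k − f(z_k)·(z_k − z_(k-1))/(f(z_k) − f(z_(k-1))).
f(z_0) = 0.513978, f(z_1) = 0.306307
z_2 = 0.530000 - (0.306307)·(0.530000 - 0.391000)/(0.306307 - (0.513978)) = 0.735020; f(z_2) = -0.029953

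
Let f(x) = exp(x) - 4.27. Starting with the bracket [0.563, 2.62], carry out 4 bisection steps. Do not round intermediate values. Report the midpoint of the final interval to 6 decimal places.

f(0.563000) = -2.514068, f(2.620000) = 9.465724 (opposite signs)
step 1: m = 1.591500, f(m) = 0.641110 > 0 → root in [0.563000, 1.591500]
step 2: m = 1.077250, f(m) = -1.333407 < 0 → root in [1.077250, 1.591500]
step 3: m = 1.334375, f(m) = -0.472378 < 0 → root in [1.334375, 1.591500]
step 4: m = 1.462937, f(m) = 0.048627 > 0 → root in [1.334375, 1.462937]
Midpoint of [1.334375, 1.462937] = 1.398656

1.398656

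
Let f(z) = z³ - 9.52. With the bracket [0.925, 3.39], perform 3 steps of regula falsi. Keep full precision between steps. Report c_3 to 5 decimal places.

False-position update: c = (a·f(b) − b·f(a))/(f(b) − f(a)); replace the endpoint whose sign matches f(c).
f(0.925000) = -8.728547, f(3.390000) = 29.438219
step 1: c = 1.488733, f(c) = -6.220482 < 0 → new bracket [1.488733, 3.390000]
step 2: c = 1.820400, f(c) = -3.487461 < 0 → new bracket [1.820400, 3.390000]
step 3: c = 1.986650, f(c) = -1.679129 < 0 → new bracket [1.986650, 3.390000]

1.98665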